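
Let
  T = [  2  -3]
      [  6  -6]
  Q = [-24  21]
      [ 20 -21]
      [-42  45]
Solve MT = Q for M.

Right-multiplying both sides by T⁻¹ gives M = QT⁻¹.
T has determinant 6; T⁻¹ = [[-1, 1/2], [-1, 1/3]].
M = QT⁻¹ = [[-24, 21], [20, -21], [-42, 45]] · [[-1, 1/2], [-1, 1/3]] = [[3, -5], [1, 3], [-3, -6]].

M = [[3, -5], [1, 3], [-3, -6]]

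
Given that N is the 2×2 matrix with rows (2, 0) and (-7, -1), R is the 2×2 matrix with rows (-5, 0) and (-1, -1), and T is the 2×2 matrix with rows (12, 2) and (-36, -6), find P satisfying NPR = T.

P = [[-1, -1], [1, 1]]

P = N⁻¹TR⁻¹ (apply N⁻¹ on the left and R⁻¹ on the right).
det N = -2; the adjugate gives N⁻¹ = [[1/2, 0], [-7/2, -1]].
det R = 5, so R⁻¹ = [[-1/5, 0], [1/5, -1]].
N⁻¹T = [[6, 1], [-6, -1]].
P = (N⁻¹T)R⁻¹ = [[-1, -1], [1, 1]].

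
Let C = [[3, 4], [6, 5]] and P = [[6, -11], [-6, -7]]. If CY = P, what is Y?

Y = [[-6, 3], [6, -5]]

Since C multiplies Y on the left, Y = C⁻¹P.
det C = -9; the adjugate gives C⁻¹ = [[-5/9, 4/9], [2/3, -1/3]].
Y = C⁻¹P = [[-5/9, 4/9], [2/3, -1/3]] · [[6, -11], [-6, -7]] = [[-6, 3], [6, -5]].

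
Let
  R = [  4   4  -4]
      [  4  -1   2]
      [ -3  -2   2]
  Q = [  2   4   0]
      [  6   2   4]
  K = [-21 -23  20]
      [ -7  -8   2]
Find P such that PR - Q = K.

P = [[-2, 1, 5], [-4, 0, -5]]

PR = K + Q = [[-19, -19, 20], [-1, -6, 6]].
Right-multiplying both sides by R⁻¹ gives P = (K + Q)R⁻¹.
det R = -4, so R⁻¹ = [[-1/2, 0, -1], [7/2, 1, 6], [11/4, 1, 5]].
P = (K + Q)R⁻¹ = [[-2, 1, 5], [-4, 0, -5]].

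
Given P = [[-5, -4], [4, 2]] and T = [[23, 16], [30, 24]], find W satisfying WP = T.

Since P sits to the right of W, W = TP⁻¹.
det P = 6; the adjugate gives P⁻¹ = [[1/3, 2/3], [-2/3, -5/6]].
W = TP⁻¹ = [[23, 16], [30, 24]] · [[1/3, 2/3], [-2/3, -5/6]] = [[-3, 2], [-6, 0]].

W = [[-3, 2], [-6, 0]]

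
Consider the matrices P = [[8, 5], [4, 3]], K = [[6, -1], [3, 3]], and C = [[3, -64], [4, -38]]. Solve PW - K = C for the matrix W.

PW = C + K = [[9, -65], [7, -35]].
P is on the left of W, so left-multiply by P⁻¹: W = P⁻¹(C + K).
det P = 4, so P⁻¹ = [[3/4, -5/4], [-1, 2]].
W = P⁻¹(C + K) = [[-2, -5], [5, -5]].

W = [[-2, -5], [5, -5]]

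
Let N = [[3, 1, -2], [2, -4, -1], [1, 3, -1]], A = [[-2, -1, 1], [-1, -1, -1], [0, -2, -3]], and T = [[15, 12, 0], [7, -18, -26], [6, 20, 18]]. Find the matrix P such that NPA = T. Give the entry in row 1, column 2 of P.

Isolating P: multiply by N⁻¹ from the left and A⁻¹ from the right, so P = N⁻¹TA⁻¹.
N has determinant 2; N⁻¹ = [[7/2, -5/2, -9/2], [1/2, -1/2, -1/2], [5, -4, -7]].
A has determinant 3; A⁻¹ = [[1/3, -5/3, 2/3], [-1, 2, -1], [2/3, -4/3, 1/3]].
N⁻¹T = [[8, -3, -16], [1, 5, 4], [5, -8, -22]].
P = (N⁻¹T)A⁻¹ = [[-5, 2, 3], [-2, 3, -3], [-5, 5, 4]].

2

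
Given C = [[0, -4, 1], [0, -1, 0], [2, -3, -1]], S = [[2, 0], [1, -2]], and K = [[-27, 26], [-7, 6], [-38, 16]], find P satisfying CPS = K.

P = [[-4, 0], [2, 3], [1, -1]]

P = C⁻¹KS⁻¹ (apply C⁻¹ on the left and S⁻¹ on the right).
C has determinant 2; C⁻¹ = [[1/2, -7/2, 1/2], [0, -1, 0], [1, -4, 0]].
det S = -4, so S⁻¹ = [[1/2, 0], [1/4, -1/2]].
C⁻¹K = [[-8, 0], [7, -6], [1, 2]].
P = (C⁻¹K)S⁻¹ = [[-4, 0], [2, 3], [1, -1]].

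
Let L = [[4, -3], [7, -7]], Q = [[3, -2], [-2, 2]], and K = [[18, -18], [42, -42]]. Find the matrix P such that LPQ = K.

P = [[0, 0], [0, 3]]

Isolating P: multiply by L⁻¹ from the left and Q⁻¹ from the right, so P = L⁻¹KQ⁻¹.
det L = -7; the adjugate gives L⁻¹ = [[1, -3/7], [1, -4/7]].
Q has determinant 2; Q⁻¹ = [[1, 1], [1, 3/2]].
L⁻¹K = [[0, 0], [-6, 6]].
P = (L⁻¹K)Q⁻¹ = [[0, 0], [0, 3]].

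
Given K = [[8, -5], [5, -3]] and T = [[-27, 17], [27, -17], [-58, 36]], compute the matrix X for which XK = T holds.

X = [[-4, 1], [4, -1], [-6, -2]]

Since K sits to the right of X, X = TK⁻¹.
det K = 1, so K⁻¹ = [[-3, 5], [-5, 8]].
X = TK⁻¹ = [[-27, 17], [27, -17], [-58, 36]] · [[-3, 5], [-5, 8]] = [[-4, 1], [4, -1], [-6, -2]].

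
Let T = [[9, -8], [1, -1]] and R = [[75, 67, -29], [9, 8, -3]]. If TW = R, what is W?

W = [[3, 3, -5], [-6, -5, -2]]

Left-multiplying both sides by T⁻¹ gives W = T⁻¹R.
det T = -1; the adjugate gives T⁻¹ = [[1, -8], [1, -9]].
W = T⁻¹R = [[1, -8], [1, -9]] · [[75, 67, -29], [9, 8, -3]] = [[3, 3, -5], [-6, -5, -2]].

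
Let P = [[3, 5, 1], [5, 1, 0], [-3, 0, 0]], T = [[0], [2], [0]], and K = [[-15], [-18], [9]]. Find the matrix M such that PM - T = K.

PM = K + T = [[-15], [-16], [9]].
Left-multiplying both sides by P⁻¹ gives M = P⁻¹(K + T).
det P = 3; the adjugate gives P⁻¹ = [[0, 0, -1/3], [0, 1, 5/3], [1, -5, -22/3]].
M = P⁻¹(K + T) = [[-3], [-1], [-1]].

M = [[-3], [-1], [-1]]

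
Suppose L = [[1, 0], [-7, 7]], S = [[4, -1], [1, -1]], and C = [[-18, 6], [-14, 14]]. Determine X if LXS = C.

X = L⁻¹CS⁻¹ (apply L⁻¹ on the left and S⁻¹ on the right).
det L = 7, so L⁻¹ = [[1, 0], [1, 1/7]].
S has determinant -3; S⁻¹ = [[1/3, -1/3], [1/3, -4/3]].
L⁻¹C = [[-18, 6], [-20, 8]].
X = (L⁻¹C)S⁻¹ = [[-4, -2], [-4, -4]].

X = [[-4, -2], [-4, -4]]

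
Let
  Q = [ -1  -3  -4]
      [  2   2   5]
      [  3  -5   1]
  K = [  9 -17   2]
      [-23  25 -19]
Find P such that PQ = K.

P = [[5, 4, 2], [-4, -6, -5]]

Q is on the right of P, so right-multiply by Q⁻¹: P = KQ⁻¹.
Q has determinant -2; Q⁻¹ = [[-27/2, -23/2, 7/2], [-13/2, -11/2, 3/2], [8, 7, -2]].
P = KQ⁻¹ = [[9, -17, 2], [-23, 25, -19]] · [[-27/2, -23/2, 7/2], [-13/2, -11/2, 3/2], [8, 7, -2]] = [[5, 4, 2], [-4, -6, -5]].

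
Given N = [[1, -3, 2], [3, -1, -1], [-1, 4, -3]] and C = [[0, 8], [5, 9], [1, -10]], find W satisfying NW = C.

W = [[0, 3], [-2, -1], [-3, 1]]

N is on the left of W, so left-multiply by N⁻¹: W = N⁻¹C.
det N = -1; the adjugate gives N⁻¹ = [[-7, 1, -5], [-10, 1, -7], [-11, 1, -8]].
W = N⁻¹C = [[-7, 1, -5], [-10, 1, -7], [-11, 1, -8]] · [[0, 8], [5, 9], [1, -10]] = [[0, 3], [-2, -1], [-3, 1]].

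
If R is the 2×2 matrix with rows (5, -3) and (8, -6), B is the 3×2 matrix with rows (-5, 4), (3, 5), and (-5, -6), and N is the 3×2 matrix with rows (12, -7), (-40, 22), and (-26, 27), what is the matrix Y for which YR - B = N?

YR = N + B = [[7, -3], [-37, 27], [-31, 21]].
R is on the right of Y, so right-multiply by R⁻¹: Y = (N + B)R⁻¹.
det R = -6, so R⁻¹ = [[1, -1/2], [4/3, -5/6]].
Y = (N + B)R⁻¹ = [[3, -1], [-1, -4], [-3, -2]].

Y = [[3, -1], [-1, -4], [-3, -2]]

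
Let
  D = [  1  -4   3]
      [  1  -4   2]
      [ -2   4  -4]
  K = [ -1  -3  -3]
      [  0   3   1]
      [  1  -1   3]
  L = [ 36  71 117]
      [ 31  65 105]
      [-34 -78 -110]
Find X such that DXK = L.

X = [[3, 2, -4], [2, -4, -5], [-5, -3, 0]]

Left-multiply by D⁻¹ and right-multiply by K⁻¹: X = D⁻¹LK⁻¹.
det D = -4; the adjugate gives D⁻¹ = [[-2, 1, -1], [0, -1/2, -1/4], [1, -1, 0]].
det K = -4, so K⁻¹ = [[-5/2, -3, -3/2], [-1/4, 0, -1/4], [3/4, 1, 3/4]].
D⁻¹L = [[-7, 1, -19], [-7, -13, -25], [5, 6, 12]].
X = (D⁻¹L)K⁻¹ = [[3, 2, -4], [2, -4, -5], [-5, -3, 0]].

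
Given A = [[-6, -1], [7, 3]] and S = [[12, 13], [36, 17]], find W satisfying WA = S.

Right-multiplying both sides by A⁻¹ gives W = SA⁻¹.
det A = -11; the adjugate gives A⁻¹ = [[-3/11, -1/11], [7/11, 6/11]].
W = SA⁻¹ = [[12, 13], [36, 17]] · [[-3/11, -1/11], [7/11, 6/11]] = [[5, 6], [1, 6]].

W = [[5, 6], [1, 6]]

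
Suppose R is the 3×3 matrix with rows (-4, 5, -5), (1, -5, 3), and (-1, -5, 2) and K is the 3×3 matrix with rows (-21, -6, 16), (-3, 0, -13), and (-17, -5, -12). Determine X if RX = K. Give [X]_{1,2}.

Since R multiplies X on the left, X = R⁻¹K.
R has determinant 5; R⁻¹ = [[1, 3, -2], [-1, -13/5, 7/5], [-2, -5, 3]].
X = R⁻¹K = [[1, 3, -2], [-1, -13/5, 7/5], [-2, -5, 3]] · [[-21, -6, 16], [-3, 0, -13], [-17, -5, -12]] = [[4, 4, 1], [5, -1, 1], [6, -3, -3]].

4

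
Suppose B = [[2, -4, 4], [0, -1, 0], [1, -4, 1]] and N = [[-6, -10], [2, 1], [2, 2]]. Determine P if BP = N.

Left-multiplying both sides by B⁻¹ gives P = B⁻¹N.
B has determinant 2; B⁻¹ = [[-1/2, -6, 2], [0, -1, 0], [1/2, 2, -1]].
P = B⁻¹N = [[-1/2, -6, 2], [0, -1, 0], [1/2, 2, -1]] · [[-6, -10], [2, 1], [2, 2]] = [[-5, 3], [-2, -1], [-1, -5]].

P = [[-5, 3], [-2, -1], [-1, -5]]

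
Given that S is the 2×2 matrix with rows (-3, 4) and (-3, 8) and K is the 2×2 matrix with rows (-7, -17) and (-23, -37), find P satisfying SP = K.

Since S multiplies P on the left, P = S⁻¹K.
S has determinant -12; S⁻¹ = [[-2/3, 1/3], [-1/4, 1/4]].
P = S⁻¹K = [[-2/3, 1/3], [-1/4, 1/4]] · [[-7, -17], [-23, -37]] = [[-3, -1], [-4, -5]].

P = [[-3, -1], [-4, -5]]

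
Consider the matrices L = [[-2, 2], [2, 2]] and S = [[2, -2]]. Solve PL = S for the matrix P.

P = [[-1, 0]]

Right-multiplying both sides by L⁻¹ gives P = SL⁻¹.
det L = -8; the adjugate gives L⁻¹ = [[-1/4, 1/4], [1/4, 1/4]].
P = SL⁻¹ = [[2, -2]] · [[-1/4, 1/4], [1/4, 1/4]] = [[-1, 0]].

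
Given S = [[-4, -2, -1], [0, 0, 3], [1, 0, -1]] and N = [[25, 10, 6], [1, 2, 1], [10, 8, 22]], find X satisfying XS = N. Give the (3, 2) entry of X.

Since S sits to the right of X, X = NS⁻¹.
S has determinant -6; S⁻¹ = [[0, 1/3, 1], [-1/2, -5/6, -2], [0, 1/3, 0]].
X = NS⁻¹ = [[25, 10, 6], [1, 2, 1], [10, 8, 22]] · [[0, 1/3, 1], [-1/2, -5/6, -2], [0, 1/3, 0]] = [[-5, 2, 5], [-1, -1, -3], [-4, 4, -6]].

4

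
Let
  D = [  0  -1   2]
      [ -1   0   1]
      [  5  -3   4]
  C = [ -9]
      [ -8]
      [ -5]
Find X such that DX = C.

D is on the left of X, so left-multiply by D⁻¹: X = D⁻¹C.
det D = -3, so D⁻¹ = [[-1, 2/3, 1/3], [-3, 10/3, 2/3], [-1, 5/3, 1/3]].
X = D⁻¹C = [[-1, 2/3, 1/3], [-3, 10/3, 2/3], [-1, 5/3, 1/3]] · [[-9], [-8], [-5]] = [[2], [-3], [-6]].

X = [[2], [-3], [-6]]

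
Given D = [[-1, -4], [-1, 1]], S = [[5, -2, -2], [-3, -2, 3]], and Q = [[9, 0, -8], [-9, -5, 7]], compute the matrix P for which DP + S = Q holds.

DP = Q − S = [[4, 2, -6], [-6, -3, 4]].
Left-multiplying both sides by D⁻¹ gives P = D⁻¹(Q − S).
det D = -5; the adjugate gives D⁻¹ = [[-1/5, -4/5], [-1/5, 1/5]].
P = D⁻¹(Q − S) = [[4, 2, -2], [-2, -1, 2]].

P = [[4, 2, -2], [-2, -1, 2]]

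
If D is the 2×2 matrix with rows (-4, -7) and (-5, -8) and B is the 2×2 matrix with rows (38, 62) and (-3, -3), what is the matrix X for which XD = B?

Since D sits to the right of X, X = BD⁻¹.
det D = -3, so D⁻¹ = [[8/3, -7/3], [-5/3, 4/3]].
X = BD⁻¹ = [[38, 62], [-3, -3]] · [[8/3, -7/3], [-5/3, 4/3]] = [[-2, -6], [-3, 3]].

X = [[-2, -6], [-3, 3]]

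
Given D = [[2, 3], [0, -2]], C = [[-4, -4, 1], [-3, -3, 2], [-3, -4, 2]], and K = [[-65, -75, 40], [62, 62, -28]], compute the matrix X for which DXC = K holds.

Left-multiply by D⁻¹ and right-multiply by C⁻¹: X = D⁻¹KC⁻¹.
det D = -4, so D⁻¹ = [[1/2, 3/4], [0, -1/2]].
C has determinant -5; C⁻¹ = [[-2/5, -4/5, 1], [0, 1, -1], [-3/5, 4/5, 0]].
D⁻¹K = [[14, 9, -1], [-31, -31, 14]].
X = (D⁻¹K)C⁻¹ = [[-5, -3, 5], [4, 5, 0]].

X = [[-5, -3, 5], [4, 5, 0]]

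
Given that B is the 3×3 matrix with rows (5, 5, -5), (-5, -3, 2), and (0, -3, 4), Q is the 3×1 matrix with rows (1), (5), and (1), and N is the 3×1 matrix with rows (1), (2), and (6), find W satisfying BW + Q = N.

W = [[2], [-3], [-1]]

BW = N − Q = [[0], [-3], [5]].
Left-multiplying both sides by B⁻¹ gives W = B⁻¹(N − Q).
det B = -5, so B⁻¹ = [[6/5, 1, 1], [-4, -4, -3], [-3, -3, -2]].
W = B⁻¹(N − Q) = [[2], [-3], [-1]].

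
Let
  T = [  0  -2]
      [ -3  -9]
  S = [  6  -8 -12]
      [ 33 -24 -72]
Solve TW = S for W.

Left-multiplying both sides by T⁻¹ gives W = T⁻¹S.
det T = -6; the adjugate gives T⁻¹ = [[3/2, -1/3], [-1/2, 0]].
W = T⁻¹S = [[3/2, -1/3], [-1/2, 0]] · [[6, -8, -12], [33, -24, -72]] = [[-2, -4, 6], [-3, 4, 6]].

W = [[-2, -4, 6], [-3, 4, 6]]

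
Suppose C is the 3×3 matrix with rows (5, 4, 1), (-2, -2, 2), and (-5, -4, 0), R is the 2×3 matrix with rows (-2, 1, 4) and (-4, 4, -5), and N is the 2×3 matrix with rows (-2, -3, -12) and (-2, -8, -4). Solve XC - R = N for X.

XC = N + R = [[-4, -2, -8], [-6, -4, -9]].
Right-multiplying both sides by C⁻¹ gives X = (N + R)C⁻¹.
det C = -2; the adjugate gives C⁻¹ = [[-4, 2, -5], [5, -5/2, 6], [1, 0, 1]].
X = (N + R)C⁻¹ = [[-2, -3, 0], [-5, -2, -3]].

X = [[-2, -3, 0], [-5, -2, -3]]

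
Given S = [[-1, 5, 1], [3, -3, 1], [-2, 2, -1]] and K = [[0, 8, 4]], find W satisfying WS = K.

S is on the right of W, so right-multiply by S⁻¹: W = KS⁻¹.
det S = 4, so S⁻¹ = [[1/4, 7/4, 2], [1/4, 3/4, 1], [0, -2, -3]].
W = KS⁻¹ = [[0, 8, 4]] · [[1/4, 7/4, 2], [1/4, 3/4, 1], [0, -2, -3]] = [[2, -2, -4]].

W = [[2, -2, -4]]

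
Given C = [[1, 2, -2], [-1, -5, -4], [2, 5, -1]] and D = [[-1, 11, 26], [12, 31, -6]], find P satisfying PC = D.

P = [[-2, -5, -2], [3, -1, 4]]

C is on the right of P, so right-multiply by C⁻¹: P = DC⁻¹.
C has determinant -3; C⁻¹ = [[-25/3, 8/3, 6], [3, -1, -2], [-5/3, 1/3, 1]].
P = DC⁻¹ = [[-1, 11, 26], [12, 31, -6]] · [[-25/3, 8/3, 6], [3, -1, -2], [-5/3, 1/3, 1]] = [[-2, -5, -2], [3, -1, 4]].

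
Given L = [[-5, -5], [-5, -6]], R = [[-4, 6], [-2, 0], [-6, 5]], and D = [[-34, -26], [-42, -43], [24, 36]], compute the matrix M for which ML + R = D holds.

M = [[4, 2], [5, 3], [-5, -1]]

ML = D − R = [[-30, -32], [-40, -43], [30, 31]].
L is on the right of M, so right-multiply by L⁻¹: M = (D − R)L⁻¹.
L has determinant 5; L⁻¹ = [[-6/5, 1], [1, -1]].
M = (D − R)L⁻¹ = [[4, 2], [5, 3], [-5, -1]].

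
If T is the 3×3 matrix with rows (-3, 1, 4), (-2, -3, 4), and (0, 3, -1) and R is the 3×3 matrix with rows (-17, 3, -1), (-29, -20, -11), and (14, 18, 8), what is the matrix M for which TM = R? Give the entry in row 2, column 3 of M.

T is on the left of M, so left-multiply by T⁻¹: M = T⁻¹R.
det T = 1; the adjugate gives T⁻¹ = [[-9, 13, 16], [-2, 3, 4], [-6, 9, 11]].
M = T⁻¹R = [[-9, 13, 16], [-2, 3, 4], [-6, 9, 11]] · [[-17, 3, -1], [-29, -20, -11], [14, 18, 8]] = [[0, 1, -6], [3, 6, 1], [-5, 0, -5]].

1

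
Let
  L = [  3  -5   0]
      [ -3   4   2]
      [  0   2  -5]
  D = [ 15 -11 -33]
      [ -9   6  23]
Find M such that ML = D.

M = [[1, -4, 5], [-4, -1, -5]]

L is on the right of M, so right-multiply by L⁻¹: M = DL⁻¹.
det L = 3; the adjugate gives L⁻¹ = [[-8, -25/3, -10/3], [-5, -5, -2], [-2, -2, -1]].
M = DL⁻¹ = [[15, -11, -33], [-9, 6, 23]] · [[-8, -25/3, -10/3], [-5, -5, -2], [-2, -2, -1]] = [[1, -4, 5], [-4, -1, -5]].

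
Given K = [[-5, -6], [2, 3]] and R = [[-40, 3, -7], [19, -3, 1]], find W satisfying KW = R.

W = [[2, 3, 5], [5, -3, -3]]

K is on the left of W, so left-multiply by K⁻¹: W = K⁻¹R.
K has determinant -3; K⁻¹ = [[-1, -2], [2/3, 5/3]].
W = K⁻¹R = [[-1, -2], [2/3, 5/3]] · [[-40, 3, -7], [19, -3, 1]] = [[2, 3, 5], [5, -3, -3]].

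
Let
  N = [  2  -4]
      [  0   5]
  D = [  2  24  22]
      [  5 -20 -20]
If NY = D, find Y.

Left-multiplying both sides by N⁻¹ gives Y = N⁻¹D.
det N = 10; the adjugate gives N⁻¹ = [[1/2, 2/5], [0, 1/5]].
Y = N⁻¹D = [[1/2, 2/5], [0, 1/5]] · [[2, 24, 22], [5, -20, -20]] = [[3, 4, 3], [1, -4, -4]].

Y = [[3, 4, 3], [1, -4, -4]]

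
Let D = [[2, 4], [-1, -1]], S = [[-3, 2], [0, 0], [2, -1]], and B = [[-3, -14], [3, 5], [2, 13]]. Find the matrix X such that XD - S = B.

XD = B + S = [[-6, -12], [3, 5], [4, 12]].
D is on the right of X, so right-multiply by D⁻¹: X = (B + S)D⁻¹.
det D = 2; the adjugate gives D⁻¹ = [[-1/2, -2], [1/2, 1]].
X = (B + S)D⁻¹ = [[-3, 0], [1, -1], [4, 4]].

X = [[-3, 0], [1, -1], [4, 4]]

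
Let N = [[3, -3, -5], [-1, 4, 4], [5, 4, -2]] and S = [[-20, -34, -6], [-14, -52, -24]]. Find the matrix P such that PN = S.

P = [[-2, -6, -4], [4, -4, -6]]

Since N sits to the right of P, P = SN⁻¹.
N has determinant -6; N⁻¹ = [[4, 13/3, -4/3], [-3, -19/6, 7/6], [4, 9/2, -3/2]].
P = SN⁻¹ = [[-20, -34, -6], [-14, -52, -24]] · [[4, 13/3, -4/3], [-3, -19/6, 7/6], [4, 9/2, -3/2]] = [[-2, -6, -4], [4, -4, -6]].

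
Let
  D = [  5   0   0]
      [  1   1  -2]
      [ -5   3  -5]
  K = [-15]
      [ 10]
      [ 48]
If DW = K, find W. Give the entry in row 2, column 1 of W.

1

Left-multiplying both sides by D⁻¹ gives W = D⁻¹K.
det D = 5, so D⁻¹ = [[1/5, 0, 0], [3, -5, 2], [8/5, -3, 1]].
W = D⁻¹K = [[1/5, 0, 0], [3, -5, 2], [8/5, -3, 1]] · [[-15], [10], [48]] = [[-3], [1], [-6]].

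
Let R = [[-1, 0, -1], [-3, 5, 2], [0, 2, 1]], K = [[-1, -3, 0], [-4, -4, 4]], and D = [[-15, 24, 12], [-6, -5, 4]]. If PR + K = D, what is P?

PR = D − K = [[-14, 27, 12], [-2, -1, 0]].
R is on the right of P, so right-multiply by R⁻¹: P = (D − K)R⁻¹.
det R = 5; the adjugate gives R⁻¹ = [[1/5, -2/5, 1], [3/5, -1/5, 1], [-6/5, 2/5, -1]].
P = (D − K)R⁻¹ = [[-1, 5, 1], [-1, 1, -3]].

P = [[-1, 5, 1], [-1, 1, -3]]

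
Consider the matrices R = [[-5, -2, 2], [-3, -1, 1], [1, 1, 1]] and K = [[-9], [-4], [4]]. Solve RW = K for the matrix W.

R is on the left of W, so left-multiply by R⁻¹: W = R⁻¹K.
det R = -2; the adjugate gives R⁻¹ = [[1, -2, 0], [-2, 7/2, 1/2], [1, -3/2, 1/2]].
W = R⁻¹K = [[1, -2, 0], [-2, 7/2, 1/2], [1, -3/2, 1/2]] · [[-9], [-4], [4]] = [[-1], [6], [-1]].

W = [[-1], [6], [-1]]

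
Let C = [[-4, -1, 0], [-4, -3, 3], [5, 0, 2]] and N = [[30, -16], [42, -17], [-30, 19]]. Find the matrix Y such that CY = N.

Y = [[-6, 5], [-6, -4], [0, -3]]

C is on the left of Y, so left-multiply by C⁻¹: Y = C⁻¹N.
C has determinant 1; C⁻¹ = [[-6, 2, -3], [23, -8, 12], [15, -5, 8]].
Y = C⁻¹N = [[-6, 2, -3], [23, -8, 12], [15, -5, 8]] · [[30, -16], [42, -17], [-30, 19]] = [[-6, 5], [-6, -4], [0, -3]].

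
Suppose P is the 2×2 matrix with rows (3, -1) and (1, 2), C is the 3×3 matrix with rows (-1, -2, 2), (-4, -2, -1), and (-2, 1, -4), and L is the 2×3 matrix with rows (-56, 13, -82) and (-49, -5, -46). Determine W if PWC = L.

W = [[-3, 4, 5], [1, 2, 2]]

W = P⁻¹LC⁻¹ (apply P⁻¹ on the left and C⁻¹ on the right).
det P = 7; the adjugate gives P⁻¹ = [[2/7, 1/7], [-1/7, 3/7]].
det C = 3, so C⁻¹ = [[3, -2, 2], [-14/3, 8/3, -3], [-8/3, 5/3, -2]].
P⁻¹L = [[-23, 3, -30], [-13, -4, -8]].
W = (P⁻¹L)C⁻¹ = [[-3, 4, 5], [1, 2, 2]].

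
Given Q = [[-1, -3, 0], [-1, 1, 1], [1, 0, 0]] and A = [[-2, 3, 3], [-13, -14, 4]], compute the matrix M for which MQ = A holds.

Since Q sits to the right of M, M = AQ⁻¹.
det Q = -3; the adjugate gives Q⁻¹ = [[0, 0, 1], [-1/3, 0, -1/3], [1/3, 1, 4/3]].
M = AQ⁻¹ = [[-2, 3, 3], [-13, -14, 4]] · [[0, 0, 1], [-1/3, 0, -1/3], [1/3, 1, 4/3]] = [[0, 3, 1], [6, 4, -3]].

M = [[0, 3, 1], [6, 4, -3]]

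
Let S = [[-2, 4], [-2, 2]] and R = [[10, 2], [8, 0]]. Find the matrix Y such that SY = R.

Left-multiplying both sides by S⁻¹ gives Y = S⁻¹R.
det S = 4, so S⁻¹ = [[1/2, -1], [1/2, -1/2]].
Y = S⁻¹R = [[1/2, -1], [1/2, -1/2]] · [[10, 2], [8, 0]] = [[-3, 1], [1, 1]].

Y = [[-3, 1], [1, 1]]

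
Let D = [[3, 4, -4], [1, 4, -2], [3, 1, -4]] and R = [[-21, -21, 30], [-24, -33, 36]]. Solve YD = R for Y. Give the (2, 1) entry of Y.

-1

Since D sits to the right of Y, Y = RD⁻¹.
det D = -6; the adjugate gives D⁻¹ = [[7/3, -2, -4/3], [1/3, 0, -1/3], [11/6, -3/2, -4/3]].
Y = RD⁻¹ = [[-21, -21, 30], [-24, -33, 36]] · [[7/3, -2, -4/3], [1/3, 0, -1/3], [11/6, -3/2, -4/3]] = [[-1, -3, -5], [-1, -6, -5]].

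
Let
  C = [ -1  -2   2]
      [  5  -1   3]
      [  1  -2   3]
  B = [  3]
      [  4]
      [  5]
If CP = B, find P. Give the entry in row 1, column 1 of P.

C is on the left of P, so left-multiply by C⁻¹: P = C⁻¹B.
det C = 3, so C⁻¹ = [[1, 2/3, -4/3], [-4, -5/3, 13/3], [-3, -4/3, 11/3]].
P = C⁻¹B = [[1, 2/3, -4/3], [-4, -5/3, 13/3], [-3, -4/3, 11/3]] · [[3], [4], [5]] = [[-1], [3], [4]].

-1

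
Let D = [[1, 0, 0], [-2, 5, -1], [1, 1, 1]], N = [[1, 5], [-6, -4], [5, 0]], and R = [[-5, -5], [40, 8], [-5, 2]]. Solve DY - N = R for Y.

Y = [[-4, 0], [5, 1], [-1, 1]]

DY = R + N = [[-4, 0], [34, 4], [0, 2]].
D is on the left of Y, so left-multiply by D⁻¹: Y = D⁻¹(R + N).
det D = 6, so D⁻¹ = [[1, 0, 0], [1/6, 1/6, 1/6], [-7/6, -1/6, 5/6]].
Y = D⁻¹(R + N) = [[-4, 0], [5, 1], [-1, 1]].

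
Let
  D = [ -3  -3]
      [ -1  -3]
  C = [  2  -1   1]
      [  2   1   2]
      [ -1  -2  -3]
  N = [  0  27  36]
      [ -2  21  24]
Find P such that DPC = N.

P = [[-1, 2, 3], [1, 1, 3]]

Left-multiply by D⁻¹ and right-multiply by C⁻¹: P = D⁻¹NC⁻¹.
D has determinant 6; D⁻¹ = [[-1/2, 1/2], [1/6, -1/2]].
det C = -5; the adjugate gives C⁻¹ = [[-1/5, 1, 3/5], [-4/5, 1, 2/5], [3/5, -1, -4/5]].
D⁻¹N = [[-1, -3, -6], [1, -6, -6]].
P = (D⁻¹N)C⁻¹ = [[-1, 2, 3], [1, 1, 3]].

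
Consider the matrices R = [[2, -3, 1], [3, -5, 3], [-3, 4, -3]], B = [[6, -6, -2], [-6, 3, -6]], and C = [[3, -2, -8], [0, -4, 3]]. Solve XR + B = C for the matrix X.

X = [[3, -1, 2], [-3, 0, -4]]

XR = C − B = [[-3, 4, -6], [6, -7, 9]].
R is on the right of X, so right-multiply by R⁻¹: X = (C − B)R⁻¹.
R has determinant 3; R⁻¹ = [[1, -5/3, -4/3], [0, -1, -1], [-1, 1/3, -1/3]].
X = (C − B)R⁻¹ = [[3, -1, 2], [-3, 0, -4]].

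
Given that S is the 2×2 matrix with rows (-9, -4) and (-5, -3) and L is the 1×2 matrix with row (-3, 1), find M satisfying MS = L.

Since S sits to the right of M, M = LS⁻¹.
S has determinant 7; S⁻¹ = [[-3/7, 4/7], [5/7, -9/7]].
M = LS⁻¹ = [[-3, 1]] · [[-3/7, 4/7], [5/7, -9/7]] = [[2, -3]].

M = [[2, -3]]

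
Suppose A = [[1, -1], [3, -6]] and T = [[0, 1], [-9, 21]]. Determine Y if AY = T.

Y = [[3, -5], [3, -6]]

Left-multiplying both sides by A⁻¹ gives Y = A⁻¹T.
det A = -3; the adjugate gives A⁻¹ = [[2, -1/3], [1, -1/3]].
Y = A⁻¹T = [[2, -1/3], [1, -1/3]] · [[0, 1], [-9, 21]] = [[3, -5], [3, -6]].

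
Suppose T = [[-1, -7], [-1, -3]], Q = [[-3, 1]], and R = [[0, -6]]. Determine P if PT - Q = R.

P = [[-1, 4]]

PT = R + Q = [[-3, -5]].
Right-multiplying both sides by T⁻¹ gives P = (R + Q)T⁻¹.
det T = -4, so T⁻¹ = [[3/4, -7/4], [-1/4, 1/4]].
P = (R + Q)T⁻¹ = [[-1, 4]].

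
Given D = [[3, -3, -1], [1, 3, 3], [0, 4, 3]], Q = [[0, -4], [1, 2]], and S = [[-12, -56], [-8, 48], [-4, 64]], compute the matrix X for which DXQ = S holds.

X = [[-1, -5], [-3, -1], [-2, 0]]

Left-multiply by D⁻¹ and right-multiply by Q⁻¹: X = D⁻¹SQ⁻¹.
det D = -4, so D⁻¹ = [[3/4, -5/4, 3/2], [3/4, -9/4, 5/2], [-1, 3, -3]].
Q has determinant 4; Q⁻¹ = [[1/2, 1], [-1/4, 0]].
D⁻¹S = [[-5, -6], [-1, 10], [0, 8]].
X = (D⁻¹S)Q⁻¹ = [[-1, -5], [-3, -1], [-2, 0]].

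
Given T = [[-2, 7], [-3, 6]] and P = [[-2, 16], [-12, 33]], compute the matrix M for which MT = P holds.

Right-multiplying both sides by T⁻¹ gives M = PT⁻¹.
T has determinant 9; T⁻¹ = [[2/3, -7/9], [1/3, -2/9]].
M = PT⁻¹ = [[-2, 16], [-12, 33]] · [[2/3, -7/9], [1/3, -2/9]] = [[4, -2], [3, 2]].

M = [[4, -2], [3, 2]]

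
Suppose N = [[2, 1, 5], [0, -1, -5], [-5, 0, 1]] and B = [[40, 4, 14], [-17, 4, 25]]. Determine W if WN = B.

Right-multiplying both sides by N⁻¹ gives W = BN⁻¹.
det N = -2, so N⁻¹ = [[1/2, 1/2, 0], [-25/2, -27/2, -5], [5/2, 5/2, 1]].
W = BN⁻¹ = [[40, 4, 14], [-17, 4, 25]] · [[1/2, 1/2, 0], [-25/2, -27/2, -5], [5/2, 5/2, 1]] = [[5, 1, -6], [4, 0, 5]].

W = [[5, 1, -6], [4, 0, 5]]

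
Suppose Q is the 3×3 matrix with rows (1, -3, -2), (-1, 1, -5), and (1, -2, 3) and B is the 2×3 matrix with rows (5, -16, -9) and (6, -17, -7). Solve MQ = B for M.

Since Q sits to the right of M, M = BQ⁻¹.
det Q = -3; the adjugate gives Q⁻¹ = [[7/3, -13/3, -17/3], [2/3, -5/3, -7/3], [-1/3, 1/3, 2/3]].
M = BQ⁻¹ = [[5, -16, -9], [6, -17, -7]] · [[7/3, -13/3, -17/3], [2/3, -5/3, -7/3], [-1/3, 1/3, 2/3]] = [[4, 2, 3], [5, 0, 1]].

M = [[4, 2, 3], [5, 0, 1]]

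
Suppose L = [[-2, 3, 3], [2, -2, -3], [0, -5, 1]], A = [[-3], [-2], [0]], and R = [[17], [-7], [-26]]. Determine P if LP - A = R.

LP = R + A = [[14], [-9], [-26]].
Left-multiplying both sides by L⁻¹ gives P = L⁻¹(R + A).
det L = -2, so L⁻¹ = [[17/2, 9, 3/2], [1, 1, 0], [5, 5, 1]].
P = L⁻¹(R + A) = [[-1], [5], [-1]].

P = [[-1], [5], [-1]]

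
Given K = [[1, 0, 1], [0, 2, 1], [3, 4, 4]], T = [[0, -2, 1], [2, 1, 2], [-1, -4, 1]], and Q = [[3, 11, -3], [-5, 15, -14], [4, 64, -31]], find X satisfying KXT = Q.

X = [[3, 2, -4], [-4, 0, 0], [1, -3, -1]]

X = K⁻¹QT⁻¹ (apply K⁻¹ on the left and T⁻¹ on the right).
det K = -2; the adjugate gives K⁻¹ = [[-2, -2, 1], [-3/2, -1/2, 1/2], [3, 2, -1]].
T has determinant 1; T⁻¹ = [[9, -2, -5], [-4, 1, 2], [-7, 2, 4]].
K⁻¹Q = [[8, 12, 3], [0, 8, -4], [-5, -1, -6]].
X = (K⁻¹Q)T⁻¹ = [[3, 2, -4], [-4, 0, 0], [1, -3, -1]].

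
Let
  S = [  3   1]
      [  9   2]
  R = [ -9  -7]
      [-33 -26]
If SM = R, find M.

Left-multiplying both sides by S⁻¹ gives M = S⁻¹R.
det S = -3; the adjugate gives S⁻¹ = [[-2/3, 1/3], [3, -1]].
M = S⁻¹R = [[-2/3, 1/3], [3, -1]] · [[-9, -7], [-33, -26]] = [[-5, -4], [6, 5]].

M = [[-5, -4], [6, 5]]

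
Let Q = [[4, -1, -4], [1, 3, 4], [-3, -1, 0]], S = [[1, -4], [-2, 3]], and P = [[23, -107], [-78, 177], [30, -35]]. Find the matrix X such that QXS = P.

Isolating X: multiply by Q⁻¹ from the left and S⁻¹ from the right, so X = Q⁻¹PS⁻¹.
Q has determinant -4; Q⁻¹ = [[-1, -1, -2], [3, 3, 5], [-2, -7/4, -13/4]].
det S = -5; the adjugate gives S⁻¹ = [[-3/5, -4/5], [-2/5, -1/5]].
Q⁻¹P = [[-5, 0], [-15, 35], [-7, 18]].
X = (Q⁻¹P)S⁻¹ = [[3, 4], [-5, 5], [-3, 2]].

X = [[3, 4], [-5, 5], [-3, 2]]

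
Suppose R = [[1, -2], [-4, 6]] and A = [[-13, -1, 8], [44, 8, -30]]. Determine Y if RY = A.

Y = [[-5, -5, 6], [4, -2, -1]]

R is on the left of Y, so left-multiply by R⁻¹: Y = R⁻¹A.
det R = -2; the adjugate gives R⁻¹ = [[-3, -1], [-2, -1/2]].
Y = R⁻¹A = [[-3, -1], [-2, -1/2]] · [[-13, -1, 8], [44, 8, -30]] = [[-5, -5, 6], [4, -2, -1]].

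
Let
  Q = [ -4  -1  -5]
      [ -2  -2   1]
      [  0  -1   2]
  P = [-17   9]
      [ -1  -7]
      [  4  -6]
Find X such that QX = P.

X = [[0, 5], [2, -4], [3, -5]]

Left-multiplying both sides by Q⁻¹ gives X = Q⁻¹P.
det Q = -2, so Q⁻¹ = [[3/2, -7/2, 11/2], [-2, 4, -7], [-1, 2, -3]].
X = Q⁻¹P = [[3/2, -7/2, 11/2], [-2, 4, -7], [-1, 2, -3]] · [[-17, 9], [-1, -7], [4, -6]] = [[0, 5], [2, -4], [3, -5]].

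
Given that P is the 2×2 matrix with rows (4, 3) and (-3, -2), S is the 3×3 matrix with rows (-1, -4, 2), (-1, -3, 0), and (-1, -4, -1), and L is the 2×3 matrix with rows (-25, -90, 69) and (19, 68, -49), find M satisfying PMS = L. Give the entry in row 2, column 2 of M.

-2

M = P⁻¹LS⁻¹ (apply P⁻¹ on the left and S⁻¹ on the right).
det P = 1, so P⁻¹ = [[-2, -3], [3, 4]].
S has determinant 3; S⁻¹ = [[1, -4, 2], [-1/3, 1, -2/3], [1/3, 0, -1/3]].
P⁻¹L = [[-7, -24, 9], [1, 2, 11]].
M = (P⁻¹L)S⁻¹ = [[4, 4, -1], [4, -2, -3]].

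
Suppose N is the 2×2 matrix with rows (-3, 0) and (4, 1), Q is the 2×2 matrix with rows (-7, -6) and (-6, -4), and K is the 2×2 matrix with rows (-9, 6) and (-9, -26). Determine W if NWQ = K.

W = [[3, -4], [3, 0]]

W = N⁻¹KQ⁻¹ (apply N⁻¹ on the left and Q⁻¹ on the right).
N has determinant -3; N⁻¹ = [[-1/3, 0], [4/3, 1]].
det Q = -8; the adjugate gives Q⁻¹ = [[1/2, -3/4], [-3/4, 7/8]].
N⁻¹K = [[3, -2], [-21, -18]].
W = (N⁻¹K)Q⁻¹ = [[3, -4], [3, 0]].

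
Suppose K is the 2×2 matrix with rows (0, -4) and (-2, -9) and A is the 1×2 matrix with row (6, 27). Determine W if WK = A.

Right-multiplying both sides by K⁻¹ gives W = AK⁻¹.
K has determinant -8; K⁻¹ = [[9/8, -1/2], [-1/4, 0]].
W = AK⁻¹ = [[6, 27]] · [[9/8, -1/2], [-1/4, 0]] = [[0, -3]].

W = [[0, -3]]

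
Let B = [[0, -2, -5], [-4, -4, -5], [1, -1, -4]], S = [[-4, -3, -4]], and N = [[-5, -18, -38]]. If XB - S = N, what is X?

XB = N + S = [[-9, -21, -42]].
Right-multiplying both sides by B⁻¹ gives X = (N + S)B⁻¹.
B has determinant 2; B⁻¹ = [[11/2, -3/2, -5], [-21/2, 5/2, 10], [4, -1, -4]].
X = (N + S)B⁻¹ = [[3, 3, 3]].

X = [[3, 3, 3]]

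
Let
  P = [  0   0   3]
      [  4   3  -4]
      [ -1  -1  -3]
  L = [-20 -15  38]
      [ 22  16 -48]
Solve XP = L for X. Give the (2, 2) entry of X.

6

Right-multiplying both sides by P⁻¹ gives X = LP⁻¹.
det P = -3; the adjugate gives P⁻¹ = [[13/3, 1, 3], [-16/3, -1, -4], [1/3, 0, 0]].
X = LP⁻¹ = [[-20, -15, 38], [22, 16, -48]] · [[13/3, 1, 3], [-16/3, -1, -4], [1/3, 0, 0]] = [[6, -5, 0], [-6, 6, 2]].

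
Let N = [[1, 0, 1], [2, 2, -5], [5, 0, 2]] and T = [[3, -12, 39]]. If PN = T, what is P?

P = [[5, -6, 2]]

Since N sits to the right of P, P = TN⁻¹.
det N = -6; the adjugate gives N⁻¹ = [[-2/3, 0, 1/3], [29/6, 1/2, -7/6], [5/3, 0, -1/3]].
P = TN⁻¹ = [[3, -12, 39]] · [[-2/3, 0, 1/3], [29/6, 1/2, -7/6], [5/3, 0, -1/3]] = [[5, -6, 2]].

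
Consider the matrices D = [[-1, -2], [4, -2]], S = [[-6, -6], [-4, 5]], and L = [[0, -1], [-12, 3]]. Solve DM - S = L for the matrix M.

M = [[-2, 3], [4, 2]]

DM = L + S = [[-6, -7], [-16, 8]].
Left-multiplying both sides by D⁻¹ gives M = D⁻¹(L + S).
det D = 10, so D⁻¹ = [[-1/5, 1/5], [-2/5, -1/10]].
M = D⁻¹(L + S) = [[-2, 3], [4, 2]].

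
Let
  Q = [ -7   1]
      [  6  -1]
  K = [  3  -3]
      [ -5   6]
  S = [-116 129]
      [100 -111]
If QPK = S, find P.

P = [[2, -2], [-3, -1]]

Left-multiply by Q⁻¹ and right-multiply by K⁻¹: P = Q⁻¹SK⁻¹.
det Q = 1, so Q⁻¹ = [[-1, -1], [-6, -7]].
K has determinant 3; K⁻¹ = [[2, 1], [5/3, 1]].
Q⁻¹S = [[16, -18], [-4, 3]].
P = (Q⁻¹S)K⁻¹ = [[2, -2], [-3, -1]].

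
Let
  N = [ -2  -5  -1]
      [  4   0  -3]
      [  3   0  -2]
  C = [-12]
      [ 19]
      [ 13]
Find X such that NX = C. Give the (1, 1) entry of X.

N is on the left of X, so left-multiply by N⁻¹: X = N⁻¹C.
N has determinant 5; N⁻¹ = [[0, -2, 3], [-1/5, 7/5, -2], [0, -3, 4]].
X = N⁻¹C = [[0, -2, 3], [-1/5, 7/5, -2], [0, -3, 4]] · [[-12], [19], [13]] = [[1], [3], [-5]].

1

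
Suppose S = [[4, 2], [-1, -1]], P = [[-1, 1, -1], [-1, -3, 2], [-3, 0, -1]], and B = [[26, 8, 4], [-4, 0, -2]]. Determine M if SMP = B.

Isolating M: multiply by S⁻¹ from the left and P⁻¹ from the right, so M = S⁻¹BP⁻¹.
S has determinant -2; S⁻¹ = [[1/2, 1], [-1/2, -2]].
det P = -1, so P⁻¹ = [[-3, -1, 1], [7, 2, -3], [9, 3, -4]].
S⁻¹B = [[9, 4, 0], [-5, -4, 2]].
M = (S⁻¹B)P⁻¹ = [[1, -1, -3], [5, 3, -1]].

M = [[1, -1, -3], [5, 3, -1]]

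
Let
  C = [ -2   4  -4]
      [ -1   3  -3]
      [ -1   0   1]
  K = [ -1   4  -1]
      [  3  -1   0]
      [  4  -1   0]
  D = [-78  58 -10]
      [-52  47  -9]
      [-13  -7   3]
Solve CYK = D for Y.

Y = [[3, 4, 1], [4, 1, -3], [0, 0, 0]]

Y = C⁻¹DK⁻¹ (apply C⁻¹ on the left and K⁻¹ on the right).
det C = -2; the adjugate gives C⁻¹ = [[-3/2, 2, 0], [-2, 3, 1], [-3/2, 2, 1]].
K has determinant -1; K⁻¹ = [[0, -1, 1], [0, -4, 3], [-1, -15, 11]].
C⁻¹D = [[13, 7, -3], [-13, 18, -4], [0, 0, 0]].
Y = (C⁻¹D)K⁻¹ = [[3, 4, 1], [4, 1, -3], [0, 0, 0]].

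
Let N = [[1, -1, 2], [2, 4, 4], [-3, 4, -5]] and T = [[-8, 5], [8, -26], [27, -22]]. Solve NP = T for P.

N is on the left of P, so left-multiply by N⁻¹: P = N⁻¹T.
N has determinant 6; N⁻¹ = [[-6, 1/2, -2], [-1/3, 1/6, 0], [10/3, -1/6, 1]].
P = N⁻¹T = [[-6, 1/2, -2], [-1/3, 1/6, 0], [10/3, -1/6, 1]] · [[-8, 5], [8, -26], [27, -22]] = [[-2, 1], [4, -6], [-1, -1]].

P = [[-2, 1], [4, -6], [-1, -1]]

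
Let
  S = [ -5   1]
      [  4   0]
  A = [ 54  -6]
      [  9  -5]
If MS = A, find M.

Since S sits to the right of M, M = AS⁻¹.
det S = -4, so S⁻¹ = [[0, 1/4], [1, 5/4]].
M = AS⁻¹ = [[54, -6], [9, -5]] · [[0, 1/4], [1, 5/4]] = [[-6, 6], [-5, -4]].

M = [[-6, 6], [-5, -4]]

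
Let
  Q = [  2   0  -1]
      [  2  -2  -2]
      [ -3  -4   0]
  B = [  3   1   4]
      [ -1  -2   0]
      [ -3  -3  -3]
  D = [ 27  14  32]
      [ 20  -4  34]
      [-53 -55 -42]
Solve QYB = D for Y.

Left-multiply by Q⁻¹ and right-multiply by B⁻¹: Y = Q⁻¹DB⁻¹.
det Q = -2, so Q⁻¹ = [[4, -2, 1], [-3, 3/2, -1], [7, -4, 2]].
det B = 3; the adjugate gives B⁻¹ = [[2, -3, 8/3], [-1, 1, -4/3], [-1, 2, -5/3]].
Q⁻¹D = [[15, 9, 18], [2, 7, -3], [3, 4, 4]].
Y = (Q⁻¹D)B⁻¹ = [[3, 0, -2], [0, -5, 1], [-2, 3, -4]].

Y = [[3, 0, -2], [0, -5, 1], [-2, 3, -4]]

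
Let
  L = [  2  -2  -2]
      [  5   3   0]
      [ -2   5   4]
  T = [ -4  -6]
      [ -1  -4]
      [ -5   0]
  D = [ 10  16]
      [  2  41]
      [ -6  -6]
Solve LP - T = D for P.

P = [[2, 5], [-3, 4], [2, -4]]

LP = D + T = [[6, 10], [1, 37], [-11, -6]].
Left-multiplying both sides by L⁻¹ gives P = L⁻¹(D + T).
det L = 2; the adjugate gives L⁻¹ = [[6, -1, 3], [-10, 2, -5], [31/2, -3, 8]].
P = L⁻¹(D + T) = [[2, 5], [-3, 4], [2, -4]].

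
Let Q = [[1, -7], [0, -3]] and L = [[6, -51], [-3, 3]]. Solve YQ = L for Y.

Since Q sits to the right of Y, Y = LQ⁻¹.
Q has determinant -3; Q⁻¹ = [[1, -7/3], [0, -1/3]].
Y = LQ⁻¹ = [[6, -51], [-3, 3]] · [[1, -7/3], [0, -1/3]] = [[6, 3], [-3, 6]].

Y = [[6, 3], [-3, 6]]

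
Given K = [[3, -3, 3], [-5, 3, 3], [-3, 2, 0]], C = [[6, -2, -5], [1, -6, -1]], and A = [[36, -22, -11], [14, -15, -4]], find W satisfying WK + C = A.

W = [[1, -3, -4], [1, -2, 0]]

WK = A − C = [[30, -20, -6], [13, -9, -3]].
K is on the right of W, so right-multiply by K⁻¹: W = (A − C)K⁻¹.
K has determinant 6; K⁻¹ = [[-1, 1, -3], [-3/2, 3/2, -4], [-1/6, 1/2, -1]].
W = (A − C)K⁻¹ = [[1, -3, -4], [1, -2, 0]].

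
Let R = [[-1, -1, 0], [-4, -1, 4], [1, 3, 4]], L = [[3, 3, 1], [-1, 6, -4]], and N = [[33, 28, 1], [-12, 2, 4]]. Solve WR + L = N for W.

W = [[-5, -5, 5], [-2, 3, -1]]

WR = N − L = [[30, 25, 0], [-11, -4, 8]].
R is on the right of W, so right-multiply by R⁻¹: W = (N − L)R⁻¹.
det R = -4; the adjugate gives R⁻¹ = [[4, -1, 1], [-5, 1, -1], [11/4, -1/2, 3/4]].
W = (N − L)R⁻¹ = [[-5, -5, 5], [-2, 3, -1]].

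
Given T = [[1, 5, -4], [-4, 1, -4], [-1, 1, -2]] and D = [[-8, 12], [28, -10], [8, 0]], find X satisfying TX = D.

Since T multiplies X on the left, X = T⁻¹D.
det T = -6; the adjugate gives T⁻¹ = [[-1/3, -1, 8/3], [2/3, 1, -10/3], [1/2, 1, -7/2]].
X = T⁻¹D = [[-1/3, -1, 8/3], [2/3, 1, -10/3], [1/2, 1, -7/2]] · [[-8, 12], [28, -10], [8, 0]] = [[-4, 6], [-4, -2], [-4, -4]].

X = [[-4, 6], [-4, -2], [-4, -4]]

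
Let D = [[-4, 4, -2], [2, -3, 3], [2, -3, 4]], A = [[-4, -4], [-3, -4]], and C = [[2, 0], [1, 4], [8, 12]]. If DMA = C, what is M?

Isolating M: multiply by D⁻¹ from the left and A⁻¹ from the right, so M = D⁻¹CA⁻¹.
D has determinant 4; D⁻¹ = [[-3/4, -5/2, 3/2], [-1/2, -3, 2], [0, -1, 1]].
det A = 4; the adjugate gives A⁻¹ = [[-1, 1], [3/4, -1]].
D⁻¹C = [[8, 8], [12, 12], [7, 8]].
M = (D⁻¹C)A⁻¹ = [[-2, 0], [-3, 0], [-1, -1]].

M = [[-2, 0], [-3, 0], [-1, -1]]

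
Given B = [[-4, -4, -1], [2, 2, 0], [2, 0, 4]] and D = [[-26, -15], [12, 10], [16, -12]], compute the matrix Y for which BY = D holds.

Since B multiplies Y on the left, Y = B⁻¹D.
det B = 4; the adjugate gives B⁻¹ = [[2, 4, 1/2], [-2, -7/2, -1/2], [-1, -2, 0]].
Y = B⁻¹D = [[2, 4, 1/2], [-2, -7/2, -1/2], [-1, -2, 0]] · [[-26, -15], [12, 10], [16, -12]] = [[4, 4], [2, 1], [2, -5]].

Y = [[4, 4], [2, 1], [2, -5]]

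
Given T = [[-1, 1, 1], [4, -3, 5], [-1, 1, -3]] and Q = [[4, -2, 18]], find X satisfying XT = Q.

X = [[5, 2, -1]]

Since T sits to the right of X, X = QT⁻¹.
T has determinant 4; T⁻¹ = [[1, 1, 2], [7/4, 1, 9/4], [1/4, 0, -1/4]].
X = QT⁻¹ = [[4, -2, 18]] · [[1, 1, 2], [7/4, 1, 9/4], [1/4, 0, -1/4]] = [[5, 2, -1]].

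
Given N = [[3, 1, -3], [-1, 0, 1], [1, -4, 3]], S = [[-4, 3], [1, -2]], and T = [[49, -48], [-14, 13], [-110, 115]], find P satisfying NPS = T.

P = [[2, -2], [-1, 3], [5, -4]]

P = N⁻¹TS⁻¹ (apply N⁻¹ on the left and S⁻¹ on the right).
det N = 4, so N⁻¹ = [[1, 9/4, 1/4], [1, 3, 0], [1, 13/4, 1/4]].
det S = 5; the adjugate gives S⁻¹ = [[-2/5, -3/5], [-1/5, -4/5]].
N⁻¹T = [[-10, 10], [7, -9], [-24, 23]].
P = (N⁻¹T)S⁻¹ = [[2, -2], [-1, 3], [5, -4]].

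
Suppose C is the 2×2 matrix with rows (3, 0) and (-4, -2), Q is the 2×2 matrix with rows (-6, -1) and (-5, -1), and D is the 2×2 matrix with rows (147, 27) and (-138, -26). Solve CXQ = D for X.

Left-multiply by C⁻¹ and right-multiply by Q⁻¹: X = C⁻¹DQ⁻¹.
C has determinant -6; C⁻¹ = [[1/3, 0], [-2/3, -1/2]].
det Q = 1; the adjugate gives Q⁻¹ = [[-1, 1], [5, -6]].
C⁻¹D = [[49, 9], [-29, -5]].
X = (C⁻¹D)Q⁻¹ = [[-4, -5], [4, 1]].

X = [[-4, -5], [4, 1]]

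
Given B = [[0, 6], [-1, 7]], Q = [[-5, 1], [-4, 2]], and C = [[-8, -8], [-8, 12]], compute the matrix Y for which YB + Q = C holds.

Y = [[-5, 3], [-3, 4]]

YB = C − Q = [[-3, -9], [-4, 10]].
Since B sits to the right of Y, Y = (C − Q)B⁻¹.
B has determinant 6; B⁻¹ = [[7/6, -1], [1/6, 0]].
Y = (C − Q)B⁻¹ = [[-5, 3], [-3, 4]].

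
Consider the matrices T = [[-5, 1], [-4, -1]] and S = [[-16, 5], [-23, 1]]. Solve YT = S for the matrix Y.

Y = [[4, -1], [3, 2]]

Since T sits to the right of Y, Y = ST⁻¹.
det T = 9; the adjugate gives T⁻¹ = [[-1/9, -1/9], [4/9, -5/9]].
Y = ST⁻¹ = [[-16, 5], [-23, 1]] · [[-1/9, -1/9], [4/9, -5/9]] = [[4, -1], [3, 2]].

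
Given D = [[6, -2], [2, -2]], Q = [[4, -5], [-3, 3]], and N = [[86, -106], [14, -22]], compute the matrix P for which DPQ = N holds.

P = [[3, -2], [-1, -5]]

Left-multiply by D⁻¹ and right-multiply by Q⁻¹: P = D⁻¹NQ⁻¹.
det D = -8; the adjugate gives D⁻¹ = [[1/4, -1/4], [1/4, -3/4]].
det Q = -3; the adjugate gives Q⁻¹ = [[-1, -5/3], [-1, -4/3]].
D⁻¹N = [[18, -21], [11, -10]].
P = (D⁻¹N)Q⁻¹ = [[3, -2], [-1, -5]].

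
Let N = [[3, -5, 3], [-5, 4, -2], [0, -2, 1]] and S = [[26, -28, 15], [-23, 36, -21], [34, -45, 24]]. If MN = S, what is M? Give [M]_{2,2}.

Since N sits to the right of M, M = SN⁻¹.
det N = 5, so N⁻¹ = [[0, -1/5, -2/5], [1, 3/5, -9/5], [2, 6/5, -13/5]].
M = SN⁻¹ = [[26, -28, 15], [-23, 36, -21], [34, -45, 24]] · [[0, -1/5, -2/5], [1, 3/5, -9/5], [2, 6/5, -13/5]] = [[2, -4, 1], [-6, 1, -1], [3, -5, 5]].

1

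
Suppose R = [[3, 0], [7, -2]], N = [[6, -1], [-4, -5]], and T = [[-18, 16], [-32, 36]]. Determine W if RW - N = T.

RW = T + N = [[-12, 15], [-36, 31]].
R is on the left of W, so left-multiply by R⁻¹: W = R⁻¹(T + N).
det R = -6; the adjugate gives R⁻¹ = [[1/3, 0], [7/6, -1/2]].
W = R⁻¹(T + N) = [[-4, 5], [4, 2]].

W = [[-4, 5], [4, 2]]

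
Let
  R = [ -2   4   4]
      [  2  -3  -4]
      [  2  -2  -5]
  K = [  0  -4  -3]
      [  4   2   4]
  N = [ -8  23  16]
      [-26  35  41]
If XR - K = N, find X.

X = [[4, -3, 3], [5, -5, -1]]

XR = N + K = [[-8, 19, 13], [-22, 37, 45]].
R is on the right of X, so right-multiply by R⁻¹: X = (N + K)R⁻¹.
det R = 2; the adjugate gives R⁻¹ = [[7/2, 6, -2], [1, 1, 0], [1, 2, -1]].
X = (N + K)R⁻¹ = [[4, -3, 3], [5, -5, -1]].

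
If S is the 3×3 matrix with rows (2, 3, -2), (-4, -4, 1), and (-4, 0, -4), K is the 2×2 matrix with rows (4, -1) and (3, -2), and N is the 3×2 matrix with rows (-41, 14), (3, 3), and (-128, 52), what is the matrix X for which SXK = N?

Isolating X: multiply by S⁻¹ from the left and K⁻¹ from the right, so X = S⁻¹NK⁻¹.
det S = 4, so S⁻¹ = [[4, 3, -5/4], [-5, -4, 3/2], [-4, -3, 1]].
det K = -5; the adjugate gives K⁻¹ = [[2/5, -1/5], [3/5, -4/5]].
S⁻¹N = [[5, 0], [1, -4], [27, -13]].
X = (S⁻¹N)K⁻¹ = [[2, -1], [-2, 3], [3, 5]].

X = [[2, -1], [-2, 3], [3, 5]]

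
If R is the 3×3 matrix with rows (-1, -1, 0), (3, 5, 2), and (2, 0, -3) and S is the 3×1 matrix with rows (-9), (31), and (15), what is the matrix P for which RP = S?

P = [[6], [3], [-1]]

Left-multiplying both sides by R⁻¹ gives P = R⁻¹S.
R has determinant 2; R⁻¹ = [[-15/2, -3/2, -1], [13/2, 3/2, 1], [-5, -1, -1]].
P = R⁻¹S = [[-15/2, -3/2, -1], [13/2, 3/2, 1], [-5, -1, -1]] · [[-9], [31], [15]] = [[6], [3], [-1]].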